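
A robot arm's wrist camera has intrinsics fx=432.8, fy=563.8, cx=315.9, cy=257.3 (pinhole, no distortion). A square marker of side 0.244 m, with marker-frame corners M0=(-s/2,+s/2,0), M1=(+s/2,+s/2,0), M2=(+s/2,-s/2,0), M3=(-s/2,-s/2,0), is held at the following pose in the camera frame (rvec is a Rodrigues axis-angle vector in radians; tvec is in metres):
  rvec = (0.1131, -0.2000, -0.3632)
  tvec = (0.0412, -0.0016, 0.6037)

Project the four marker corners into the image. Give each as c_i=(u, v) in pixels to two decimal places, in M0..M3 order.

Intrinsics K: fx=432.8, fy=563.8, cx=315.9, cy=257.3
Marker side s = 0.244 m; corners in marker frame (Z=0):
  M0 = (-0.1220, +0.1220, 0)
  M1 = (+0.1220, +0.1220, 0)
  M2 = (+0.1220, -0.1220, 0)
  M3 = (-0.1220, -0.1220, 0)
rvec = (0.1131, -0.2000, -0.3632), |rvec| = θ = 0.42977 rad = 24.624°
Rodrigues: sinθ=0.41667, 1−cosθ=0.09094; R = I + sinθ·[k]× + (1−cosθ)·[k]×²:
    [+0.91536 +0.34098 -0.21412]
    [-0.36326 +0.92875 -0.07389]
    [+0.17367 +0.14541 +0.97401]
t = (0.0412, -0.0016, 0.6037) m
M0: Pc = R·M0+t = (-0.02887, +0.15603, +0.60025); u = 432.8·(-0.02887)/0.60025 + 315.9 = 295.0813, v = 563.8·(+0.15603)/0.60025 + 257.3 = 403.8504
M1: Pc = R·M1+t = (+0.19447, +0.06739, +0.64263); u = 432.8·(+0.19447)/0.64263 + 315.9 = 446.8749, v = 563.8·(+0.06739)/0.64263 + 257.3 = 316.4239
M2: Pc = R·M2+t = (+0.11127, -0.15923, +0.60715); u = 432.8·(+0.11127)/0.60715 + 315.9 = 395.2203, v = 563.8·(-0.15923)/0.60715 + 257.3 = 109.4425
M3: Pc = R·M3+t = (-0.11207, -0.07059, +0.56477); u = 432.8·(-0.11207)/0.56477 + 315.9 = 230.0147, v = 563.8·(-0.07059)/0.56477 + 257.3 = 186.8310

c0=(295.08, 403.85) c1=(446.87, 316.42) c2=(395.22, 109.44) c3=(230.01, 186.83)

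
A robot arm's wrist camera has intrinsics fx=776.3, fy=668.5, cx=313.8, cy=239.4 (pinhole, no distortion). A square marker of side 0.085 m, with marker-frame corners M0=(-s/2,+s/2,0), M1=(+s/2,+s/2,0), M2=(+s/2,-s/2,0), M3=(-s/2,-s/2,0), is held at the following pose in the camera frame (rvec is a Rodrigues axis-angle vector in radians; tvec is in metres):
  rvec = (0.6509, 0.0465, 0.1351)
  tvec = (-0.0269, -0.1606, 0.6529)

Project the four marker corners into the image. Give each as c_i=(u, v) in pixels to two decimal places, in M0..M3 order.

Intrinsics K: fx=776.3, fy=668.5, cx=313.8, cy=239.4
Marker side s = 0.085 m; corners in marker frame (Z=0):
  M0 = (-0.0425, +0.0425, 0)
  M1 = (+0.0425, +0.0425, 0)
  M2 = (+0.0425, -0.0425, 0)
  M3 = (-0.0425, -0.0425, 0)
rvec = (0.6509, 0.0465, 0.1351), |rvec| = θ = 0.66640 rad = 38.182°
Rodrigues: sinθ=0.61816, 1−cosθ=0.21395; R = I + sinθ·[k]× + (1−cosθ)·[k]×²:
    [+0.99017 -0.11074 +0.08550]
    [+0.13990 +0.78710 -0.60076]
    [-0.00077 +0.60681 +0.79485]
t = (-0.0269, -0.1606, 0.6529) m
M0: Pc = R·M0+t = (-0.07369, -0.13309, +0.67872); u = 776.3·(-0.07369)/0.67872 + 313.8 = 229.5176, v = 668.5·(-0.13309)/0.67872 + 239.4 = 108.3102
M1: Pc = R·M1+t = (+0.01048, -0.12120, +0.67866); u = 776.3·(+0.01048)/0.67866 + 313.8 = 325.7828, v = 668.5·(-0.12120)/0.67866 + 239.4 = 120.0113
M2: Pc = R·M2+t = (+0.01989, -0.18811, +0.62708); u = 776.3·(+0.01989)/0.62708 + 313.8 = 338.4211, v = 668.5·(-0.18811)/0.62708 + 239.4 = 38.8688
M3: Pc = R·M3+t = (-0.06428, -0.20000, +0.62714); u = 776.3·(-0.06428)/0.62714 + 313.8 = 234.2374, v = 668.5·(-0.20000)/0.62714 + 239.4 = 26.2139

c0=(229.52, 108.31) c1=(325.78, 120.01) c2=(338.42, 38.87) c3=(234.24, 26.21)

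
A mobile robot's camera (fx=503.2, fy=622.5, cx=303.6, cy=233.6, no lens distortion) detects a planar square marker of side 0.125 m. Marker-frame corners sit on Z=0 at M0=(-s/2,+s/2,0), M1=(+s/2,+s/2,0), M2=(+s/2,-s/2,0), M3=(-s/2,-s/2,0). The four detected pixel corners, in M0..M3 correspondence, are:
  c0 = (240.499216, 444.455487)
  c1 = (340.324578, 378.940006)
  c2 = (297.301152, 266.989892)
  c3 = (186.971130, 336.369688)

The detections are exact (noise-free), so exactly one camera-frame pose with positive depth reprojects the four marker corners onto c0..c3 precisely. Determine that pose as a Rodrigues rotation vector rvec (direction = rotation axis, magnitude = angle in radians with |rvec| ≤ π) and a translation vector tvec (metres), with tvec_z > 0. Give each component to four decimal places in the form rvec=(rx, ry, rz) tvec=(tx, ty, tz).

rvec=(0.3738, -0.1787, -0.4423) tvec=(-0.0381, 0.1082, 0.5377)

Intrinsics K: fx=503.2, fy=622.5, cx=303.6, cy=233.6
Marker side s = 0.125 m; corners in marker frame (Z=0):
  M0 = (-0.0625, +0.0625, 0)
  M1 = (+0.0625, +0.0625, 0)
  M2 = (+0.0625, -0.0625, 0)
  M3 = (-0.0625, -0.0625, 0)
Detected image corners:
  c0 = (240.499216, 444.455487) px
  c1 = (340.324578, 378.940006) px
  c2 = (297.301152, 266.989892) px
  c3 = (186.971130, 336.369688) px
Planar DLT: solve 8×8 A·h = b for H (H[2,2]=1):
  H  [+882.20355 +578.75495 +267.90362]
  H  [-480.63002 +1138.80582 +358.83623]
  H  [+0.16331 +0.72473 +1.00000]
B = K⁻¹H; ‖b₁‖=1.859859, ‖b₂‖=1.859859; λ = 2/(‖b₁‖+‖b₂‖) = 0.537675, sign → tz>0 ⇒ λ=+0.537675
r₁ = λ·B[:,0] = (+0.88967,-0.44809,+0.08781); r₂ = λ·B[:,1] = (+0.38330,+0.83740,+0.38967)
r₃ = r₁×r₂ = (-0.24814,-0.31302,+0.91676); SVD([r₁ r₂ r₃]) → R = UVᵀ:
  R  [+0.88967 +0.38330 -0.24814]
  R  [-0.44809 +0.83740 -0.31302]
  R  [+0.08781 +0.38967 +0.91676]
t = (-0.03814, +0.10817, +0.53768) m
tr R = 2.643823; θ = arccos((tr R − 1)/2) = 0.606037 rad = 34.723°
axis k = ((R−Rᵀ)₃₂, (R−Rᵀ)₁₃, (R−Rᵀ)₂₁) / (2 sinθ) = (+0.616813, -0.294888, -0.729783)
rvec = θ·k = (+0.373812, -0.178713, -0.442276)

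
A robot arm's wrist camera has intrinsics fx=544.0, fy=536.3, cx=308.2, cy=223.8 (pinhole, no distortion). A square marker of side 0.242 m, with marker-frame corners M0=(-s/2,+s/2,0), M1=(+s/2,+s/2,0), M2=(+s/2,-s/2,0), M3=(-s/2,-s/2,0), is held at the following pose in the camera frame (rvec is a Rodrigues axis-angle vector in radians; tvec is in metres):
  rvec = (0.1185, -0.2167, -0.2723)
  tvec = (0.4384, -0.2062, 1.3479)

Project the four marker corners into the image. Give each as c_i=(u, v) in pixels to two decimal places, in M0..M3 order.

Intrinsics K: fx=544.0, fy=536.3, cx=308.2, cy=223.8
Marker side s = 0.242 m; corners in marker frame (Z=0):
  M0 = (-0.1210, +0.1210, 0)
  M1 = (+0.1210, +0.1210, 0)
  M2 = (+0.1210, -0.1210, 0)
  M3 = (-0.1210, -0.1210, 0)
rvec = (0.1185, -0.2167, -0.2723), |rvec| = θ = 0.36763 rad = 21.063°
Rodrigues: sinθ=0.35940, 1−cosθ=0.06682; R = I + sinθ·[k]× + (1−cosθ)·[k]×²:
    [+0.94013 +0.25351 -0.22780]
    [-0.27890 +0.95640 -0.08668]
    [+0.19590 +0.14502 +0.96984]
t = (0.4384, -0.2062, 1.3479) m
M0: Pc = R·M0+t = (+0.35532, -0.05673, +1.34174); u = 544.0·(+0.35532)/1.34174 + 308.2 = 452.2617, v = 536.3·(-0.05673)/1.34174 + 223.8 = 201.1255
M1: Pc = R·M1+t = (+0.58283, -0.12422, +1.38915); u = 544.0·(+0.58283)/1.38915 + 308.2 = 536.4398, v = 536.3·(-0.12422)/1.38915 + 223.8 = 175.8421
M2: Pc = R·M2+t = (+0.52148, -0.35567, +1.35406); u = 544.0·(+0.52148)/1.35406 + 308.2 = 517.7077, v = 536.3·(-0.35567)/1.35406 + 223.8 = 82.9294
M3: Pc = R·M3+t = (+0.29397, -0.28818, +1.30665); u = 544.0·(+0.29397)/1.30665 + 308.2 = 430.5891, v = 536.3·(-0.28818)/1.30665 + 223.8 = 105.5208

c0=(452.26, 201.13) c1=(536.44, 175.84) c2=(517.71, 82.93) c3=(430.59, 105.52)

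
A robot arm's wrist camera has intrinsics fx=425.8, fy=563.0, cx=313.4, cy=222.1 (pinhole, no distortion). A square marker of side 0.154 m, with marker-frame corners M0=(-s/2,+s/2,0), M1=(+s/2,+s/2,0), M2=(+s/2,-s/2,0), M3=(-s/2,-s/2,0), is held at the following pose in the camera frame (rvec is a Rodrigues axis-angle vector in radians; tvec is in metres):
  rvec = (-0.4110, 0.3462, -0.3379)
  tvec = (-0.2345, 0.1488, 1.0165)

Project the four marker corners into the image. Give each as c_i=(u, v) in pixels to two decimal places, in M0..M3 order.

c0=(192.85, 359.64) c1=(248.30, 330.66) c2=(236.88, 250.91) c3=(185.36, 280.99)

Intrinsics K: fx=425.8, fy=563.0, cx=313.4, cy=222.1
Marker side s = 0.154 m; corners in marker frame (Z=0):
  M0 = (-0.0770, +0.0770, 0)
  M1 = (+0.0770, +0.0770, 0)
  M2 = (+0.0770, -0.0770, 0)
  M3 = (-0.0770, -0.0770, 0)
rvec = (-0.4110, 0.3462, -0.3379), |rvec| = θ = 0.63478 rad = 36.370°
Rodrigues: sinθ=0.59300, 1−cosθ=0.19480; R = I + sinθ·[k]× + (1−cosθ)·[k]×²:
    [+0.88686 +0.24687 +0.39055]
    [-0.38445 +0.86314 +0.32740]
    [-0.25628 -0.44050 +0.86040]
t = (-0.2345, 0.1488, 1.0165) m
M0: Pc = R·M0+t = (-0.28378, +0.24486, +1.00231); u = 425.8·(-0.28378)/1.00231 + 313.4 = 192.8459, v = 563.0·(+0.24486)/1.00231 + 222.1 = 359.6402
M1: Pc = R·M1+t = (-0.14720, +0.18566, +0.96285); u = 425.8·(-0.14720)/0.96285 + 313.4 = 248.3027, v = 563.0·(+0.18566)/0.96285 + 222.1 = 330.6594
M2: Pc = R·M2+t = (-0.18522, +0.05274, +1.03069); u = 425.8·(-0.18522)/1.03069 + 313.4 = 236.8810, v = 563.0·(+0.05274)/1.03069 + 222.1 = 250.9063
M3: Pc = R·M3+t = (-0.32180, +0.11194, +1.07015); u = 425.8·(-0.32180)/1.07015 + 313.4 = 185.3608, v = 563.0·(+0.11194)/1.07015 + 222.1 = 280.9912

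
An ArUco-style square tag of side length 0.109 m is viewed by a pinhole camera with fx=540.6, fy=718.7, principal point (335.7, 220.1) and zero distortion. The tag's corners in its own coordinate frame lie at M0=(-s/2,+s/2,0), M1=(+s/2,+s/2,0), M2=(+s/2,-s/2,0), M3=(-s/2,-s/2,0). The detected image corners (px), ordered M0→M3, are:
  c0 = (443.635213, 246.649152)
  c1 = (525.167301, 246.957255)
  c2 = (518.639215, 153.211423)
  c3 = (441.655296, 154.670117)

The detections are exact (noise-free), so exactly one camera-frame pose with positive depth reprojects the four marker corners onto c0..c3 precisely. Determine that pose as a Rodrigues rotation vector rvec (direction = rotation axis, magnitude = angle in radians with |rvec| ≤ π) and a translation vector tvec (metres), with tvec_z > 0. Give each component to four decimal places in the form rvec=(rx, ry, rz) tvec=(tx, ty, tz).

Intrinsics K: fx=540.6, fy=718.7, cx=335.7, cy=220.1
Marker side s = 0.109 m; corners in marker frame (Z=0):
  M0 = (-0.0545, +0.0545, 0)
  M1 = (+0.0545, +0.0545, 0)
  M2 = (+0.0545, -0.0545, 0)
  M3 = (-0.0545, -0.0545, 0)
Detected image corners:
  c0 = (443.635213, 246.649152) px
  c1 = (525.167301, 246.957255) px
  c2 = (518.639215, 153.211423) px
  c3 = (441.655296, 154.670117) px
Planar DLT: solve 8×8 A·h = b for H (H[2,2]=1):
  H  [+640.82443 -210.47248 +481.83043]
  H  [-41.12289 +748.29384 +199.06670]
  H  [-0.17775 -0.51692 +1.00000]
B = K⁻¹H; ‖b₁‖=1.307913, ‖b₂‖=1.307913; λ = 2/(‖b₁‖+‖b₂‖) = 0.764577, sign → tz>0 ⇒ λ=+0.764577
r₁ = λ·B[:,0] = (+0.99072,-0.00213,-0.13591); r₂ = λ·B[:,1] = (-0.05225,+0.91710,-0.39523)
r₃ = r₁×r₂ = (+0.12548,+0.39866,+0.90847); SVD([r₁ r₂ r₃]) → R = UVᵀ:
  R  [+0.99072 -0.05225 +0.12548]
  R  [-0.00213 +0.91710 +0.39866]
  R  [-0.13591 -0.39523 +0.90847]
t = (+0.20667, -0.02238, +0.76458) m
tr R = 2.816291; θ = arccos((tr R − 1)/2) = 0.431964 rad = 24.750°
axis k = ((R−Rᵀ)₃₂, (R−Rᵀ)₁₃, (R−Rᵀ)₂₁) / (2 sinθ) = (-0.948138, +0.312172, +0.059859)
rvec = θ·k = (-0.409561, +0.134847, +0.025857)

rvec=(-0.4096, 0.1348, 0.0259) tvec=(0.2067, -0.0224, 0.7646)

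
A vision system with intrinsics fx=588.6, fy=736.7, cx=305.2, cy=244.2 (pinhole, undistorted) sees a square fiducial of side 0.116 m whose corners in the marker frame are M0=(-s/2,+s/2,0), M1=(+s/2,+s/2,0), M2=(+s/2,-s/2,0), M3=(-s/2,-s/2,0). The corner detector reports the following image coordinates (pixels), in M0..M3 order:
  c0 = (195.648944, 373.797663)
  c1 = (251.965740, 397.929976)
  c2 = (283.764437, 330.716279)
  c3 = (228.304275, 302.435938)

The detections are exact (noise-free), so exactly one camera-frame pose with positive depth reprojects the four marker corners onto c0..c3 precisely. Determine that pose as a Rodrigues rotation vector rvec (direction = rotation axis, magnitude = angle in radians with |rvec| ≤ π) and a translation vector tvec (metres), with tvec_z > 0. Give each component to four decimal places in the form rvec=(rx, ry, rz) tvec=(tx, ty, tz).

Intrinsics K: fx=588.6, fy=736.7, cx=305.2, cy=244.2
Marker side s = 0.116 m; corners in marker frame (Z=0):
  M0 = (-0.0580, +0.0580, 0)
  M1 = (+0.0580, +0.0580, 0)
  M2 = (+0.0580, -0.0580, 0)
  M3 = (-0.0580, -0.0580, 0)
Detected image corners:
  c0 = (195.648944, 373.797663) px
  c1 = (251.965740, 397.929976) px
  c2 = (283.764437, 330.716279) px
  c3 = (228.304275, 302.435938) px
Planar DLT: solve 8×8 A·h = b for H (H[2,2]=1):
  H  [+593.32140 -245.12981 +240.54710]
  H  [+388.99332 +644.53406 +351.84608]
  H  [+0.46472 +0.13584 +1.00000]
B = K⁻¹H; ‖b₁‖=0.971698, ‖b₂‖=0.971698; λ = 2/(‖b₁‖+‖b₂‖) = 1.029126, sign → tz>0 ⇒ λ=+1.029126
r₁ = λ·B[:,0] = (+0.78940,+0.38487,+0.47825); r₂ = λ·B[:,1] = (-0.50108,+0.85404,+0.13979)
r₃ = r₁×r₂ = (-0.35464,-0.34999,+0.86703); SVD([r₁ r₂ r₃]) → R = UVᵀ:
  R  [+0.78940 -0.50108 -0.35464]
  R  [+0.38487 +0.85404 -0.34999]
  R  [+0.47825 +0.13979 +0.86703]
t = (-0.11304, +0.15038, +1.02913) m
tr R = 2.510462; θ = arccos((tr R − 1)/2) = 0.714790 rad = 40.954°
axis k = ((R−Rᵀ)₃₂, (R−Rᵀ)₁₃, (R−Rᵀ)₂₁) / (2 sinθ) = (+0.373619, -0.635352, +0.675823)
rvec = θ·k = (+0.267059, -0.454143, +0.483071)

rvec=(0.2671, -0.4541, 0.4831) tvec=(-0.1130, 0.1504, 1.0291)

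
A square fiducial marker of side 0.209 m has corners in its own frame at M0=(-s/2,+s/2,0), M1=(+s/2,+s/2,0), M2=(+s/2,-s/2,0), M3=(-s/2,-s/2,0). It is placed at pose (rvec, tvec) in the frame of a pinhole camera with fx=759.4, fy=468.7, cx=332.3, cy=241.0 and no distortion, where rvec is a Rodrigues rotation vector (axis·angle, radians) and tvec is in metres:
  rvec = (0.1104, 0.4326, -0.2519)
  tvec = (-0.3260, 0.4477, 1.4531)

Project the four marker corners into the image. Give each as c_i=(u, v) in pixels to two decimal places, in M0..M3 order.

c0=(135.25, 419.06) c1=(221.29, 415.23) c2=(190.52, 349.35) c3=(105.69, 357.15)

Intrinsics K: fx=759.4, fy=468.7, cx=332.3, cy=241.0
Marker side s = 0.209 m; corners in marker frame (Z=0):
  M0 = (-0.1045, +0.1045, 0)
  M1 = (+0.1045, +0.1045, 0)
  M2 = (+0.1045, -0.1045, 0)
  M3 = (-0.1045, -0.1045, 0)
rvec = (0.1104, 0.4326, -0.2519), |rvec| = θ = 0.51263 rad = 29.371°
Rodrigues: sinθ=0.49047, 1−cosθ=0.12854; R = I + sinθ·[k]× + (1−cosθ)·[k]×²:
    [+0.87742 +0.26437 +0.40030]
    [-0.21765 +0.96300 -0.15893]
    [-0.42750 +0.05232 +0.90250]
t = (-0.3260, 0.4477, 1.4531) m
M0: Pc = R·M0+t = (-0.39006, +0.57108, +1.50324); u = 759.4·(-0.39006)/1.50324 + 332.3 = 135.2497, v = 468.7·(+0.57108)/1.50324 + 241.0 = 419.0580
M1: Pc = R·M1+t = (-0.20668, +0.52559, +1.41389); u = 759.4·(-0.20668)/1.41389 + 332.3 = 221.2912, v = 468.7·(+0.52559)/1.41389 + 241.0 = 415.2306
M2: Pc = R·M2+t = (-0.26194, +0.32432, +1.40296); u = 759.4·(-0.26194)/1.40296 + 332.3 = 190.5178, v = 468.7·(+0.32432)/1.40296 + 241.0 = 349.3495
M3: Pc = R·M3+t = (-0.44532, +0.36981, +1.49231); u = 759.4·(-0.44532)/1.49231 + 332.3 = 105.6882, v = 468.7·(+0.36981)/1.49231 + 241.0 = 357.1493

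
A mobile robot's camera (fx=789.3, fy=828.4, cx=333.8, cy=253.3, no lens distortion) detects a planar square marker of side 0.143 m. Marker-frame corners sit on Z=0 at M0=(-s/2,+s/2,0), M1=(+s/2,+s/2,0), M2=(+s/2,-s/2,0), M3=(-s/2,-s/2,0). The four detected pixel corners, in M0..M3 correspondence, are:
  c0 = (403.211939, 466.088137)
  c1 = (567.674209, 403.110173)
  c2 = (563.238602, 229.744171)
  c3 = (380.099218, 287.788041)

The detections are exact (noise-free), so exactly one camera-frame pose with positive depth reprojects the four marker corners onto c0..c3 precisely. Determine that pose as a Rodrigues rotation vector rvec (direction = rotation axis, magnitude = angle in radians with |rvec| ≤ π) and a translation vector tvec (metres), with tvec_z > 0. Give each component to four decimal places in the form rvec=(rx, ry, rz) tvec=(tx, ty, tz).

Intrinsics K: fx=789.3, fy=828.4, cx=333.8, cy=253.3
Marker side s = 0.143 m; corners in marker frame (Z=0):
  M0 = (-0.0715, +0.0715, 0)
  M1 = (+0.0715, +0.0715, 0)
  M2 = (+0.0715, -0.0715, 0)
  M3 = (-0.0715, -0.0715, 0)
Detected image corners:
  c0 = (403.211939, 466.088137) px
  c1 = (567.674209, 403.110173) px
  c2 = (563.238602, 229.744171) px
  c3 = (380.099218, 287.788041) px
Planar DLT: solve 8×8 A·h = b for H (H[2,2]=1):
  H  [+1423.93663 +437.09142 +481.65988]
  H  [-270.53553 +1477.41793 +350.22809]
  H  [+0.44277 +0.71640 +1.00000]
B = K⁻¹H; ‖b₁‖=1.738820, ‖b₂‖=1.738820; λ = 2/(‖b₁‖+‖b₂‖) = 0.575103, sign → tz>0 ⇒ λ=+0.575103
r₁ = λ·B[:,0] = (+0.92983,-0.26568,+0.25464); r₂ = λ·B[:,1] = (+0.14424,+0.89969,+0.41200)
r₃ = r₁×r₂ = (-0.33856,-0.34636,+0.87488); SVD([r₁ r₂ r₃]) → R = UVᵀ:
  R  [+0.92983 +0.14424 -0.33856]
  R  [-0.26568 +0.89969 -0.34636]
  R  [+0.25464 +0.41200 +0.87488]
t = (+0.10773, +0.06729, +0.57510) m
tr R = 2.704399; θ = arccos((tr R − 1)/2) = 0.550622 rad = 31.548°
axis k = ((R−Rᵀ)₃₂, (R−Rᵀ)₁₃, (R−Rᵀ)₂₁) / (2 sinθ) = (+0.724712, -0.566874, -0.391723)
rvec = θ·k = (+0.399042, -0.312133, -0.215691)

rvec=(0.3990, -0.3121, -0.2157) tvec=(0.1077, 0.0673, 0.5751)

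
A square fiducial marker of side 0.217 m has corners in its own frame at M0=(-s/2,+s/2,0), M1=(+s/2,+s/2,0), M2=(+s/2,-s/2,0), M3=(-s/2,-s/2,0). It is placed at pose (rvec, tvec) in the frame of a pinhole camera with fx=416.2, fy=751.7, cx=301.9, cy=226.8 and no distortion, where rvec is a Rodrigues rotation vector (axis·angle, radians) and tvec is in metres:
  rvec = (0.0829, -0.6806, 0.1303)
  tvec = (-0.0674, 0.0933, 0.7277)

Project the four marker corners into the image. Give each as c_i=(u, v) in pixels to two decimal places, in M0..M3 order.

c0=(197.13, 442.83) c1=(301.97, 424.74) c2=(318.73, 223.12) c3=(216.22, 199.23)

Intrinsics K: fx=416.2, fy=751.7, cx=301.9, cy=226.8
Marker side s = 0.217 m; corners in marker frame (Z=0):
  M0 = (-0.1085, +0.1085, 0)
  M1 = (+0.1085, +0.1085, 0)
  M2 = (+0.1085, -0.1085, 0)
  M3 = (-0.1085, -0.1085, 0)
rvec = (0.0829, -0.6806, 0.1303), |rvec| = θ = 0.69790 rad = 39.987°
Rodrigues: sinθ=0.64261, 1−cosθ=0.23381; R = I + sinθ·[k]× + (1−cosθ)·[k]×²:
    [+0.76949 -0.14706 -0.62150]
    [+0.09289 +0.98855 -0.11890]
    [+0.63187 +0.03376 +0.77434]
t = (-0.0674, 0.0933, 0.7277) m
M0: Pc = R·M0+t = (-0.16685, +0.19048, +0.66281); u = 416.2·(-0.16685)/0.66281 + 301.9 = 197.1313, v = 751.7·(+0.19048)/0.66281 + 226.8 = 442.8256
M1: Pc = R·M1+t = (+0.00013, +0.21064, +0.79992); u = 416.2·(+0.00013)/0.79992 + 301.9 = 301.9695, v = 751.7·(+0.21064)/0.79992 + 226.8 = 424.7391
M2: Pc = R·M2+t = (+0.03205, -0.00388, +0.79259); u = 416.2·(+0.03205)/0.79259 + 301.9 = 318.7277, v = 751.7·(-0.00388)/0.79259 + 226.8 = 223.1212
M3: Pc = R·M3+t = (-0.13493, -0.02404, +0.65548); u = 416.2·(-0.13493)/0.65548 + 301.9 = 216.2232, v = 751.7·(-0.02404)/0.65548 + 226.8 = 199.2349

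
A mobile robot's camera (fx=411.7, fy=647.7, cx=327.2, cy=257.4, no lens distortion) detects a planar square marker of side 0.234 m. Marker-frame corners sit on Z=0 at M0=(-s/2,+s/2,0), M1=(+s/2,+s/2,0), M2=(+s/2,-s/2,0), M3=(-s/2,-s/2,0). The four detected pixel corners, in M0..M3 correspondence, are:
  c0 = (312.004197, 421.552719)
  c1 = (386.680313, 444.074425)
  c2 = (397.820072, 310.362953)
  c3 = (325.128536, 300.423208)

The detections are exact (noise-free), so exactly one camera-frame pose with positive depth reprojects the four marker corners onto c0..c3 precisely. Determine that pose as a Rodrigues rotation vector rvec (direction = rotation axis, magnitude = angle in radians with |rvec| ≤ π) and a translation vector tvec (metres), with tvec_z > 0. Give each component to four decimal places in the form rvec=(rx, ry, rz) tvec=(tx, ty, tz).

Intrinsics K: fx=411.7, fy=647.7, cx=327.2, cy=257.4
Marker side s = 0.234 m; corners in marker frame (Z=0):
  M0 = (-0.1170, +0.1170, 0)
  M1 = (+0.1170, +0.1170, 0)
  M2 = (+0.1170, -0.1170, 0)
  M3 = (-0.1170, -0.1170, 0)
Detected image corners:
  c0 = (312.004197, 421.552719) px
  c1 = (386.680313, 444.074425) px
  c2 = (397.820072, 310.362953) px
  c3 = (325.128536, 300.423208) px
Planar DLT: solve 8×8 A·h = b for H (H[2,2]=1):
  H  [+173.00741 -116.29820 +353.81690]
  H  [-78.46130 +476.54730 +367.37690]
  H  [-0.39895 -0.18079 +1.00000]
B = K⁻¹H; ‖b₁‖=0.839147, ‖b₂‖=0.839147; λ = 2/(‖b₁‖+‖b₂‖) = 1.191686, sign → tz>0 ⇒ λ=+1.191686
r₁ = λ·B[:,0] = (+0.87863,+0.04458,-0.47543); r₂ = λ·B[:,1] = (-0.16541,+0.96241,-0.21544)
r₃ = r₁×r₂ = (+0.44795,+0.26793,+0.85297); SVD([r₁ r₂ r₃]) → R = UVᵀ:
  R  [+0.87863 -0.16541 +0.44795]
  R  [+0.04458 +0.96241 +0.26793]
  R  [-0.47543 -0.21544 +0.85297]
t = (+0.07704, +0.20234, +1.19169) m
tr R = 2.693999; θ = arccos((tr R − 1)/2) = 0.560481 rad = 32.113°
axis k = ((R−Rᵀ)₃₂, (R−Rᵀ)₁₃, (R−Rᵀ)₂₁) / (2 sinθ) = (-0.454648, +0.868497, +0.197505)
rvec = θ·k = (-0.254822, +0.486776, +0.110698)

rvec=(-0.2548, 0.4868, 0.1107) tvec=(0.0770, 0.2023, 1.1917)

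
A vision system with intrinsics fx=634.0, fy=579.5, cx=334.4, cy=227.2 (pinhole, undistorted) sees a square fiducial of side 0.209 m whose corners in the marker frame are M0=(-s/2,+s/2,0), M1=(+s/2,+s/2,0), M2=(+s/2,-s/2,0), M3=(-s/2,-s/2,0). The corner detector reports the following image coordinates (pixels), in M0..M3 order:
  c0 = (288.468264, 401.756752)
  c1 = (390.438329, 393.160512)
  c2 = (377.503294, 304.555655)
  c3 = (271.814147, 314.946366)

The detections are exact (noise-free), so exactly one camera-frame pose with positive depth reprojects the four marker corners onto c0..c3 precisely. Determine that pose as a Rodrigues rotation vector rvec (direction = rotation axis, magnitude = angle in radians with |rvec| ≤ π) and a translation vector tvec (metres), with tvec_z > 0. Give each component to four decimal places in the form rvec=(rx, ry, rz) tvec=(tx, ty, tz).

rvec=(0.2388, 0.0840, -0.1319) tvec=(-0.0052, 0.2769, 1.2607)

Intrinsics K: fx=634.0, fy=579.5, cx=334.4, cy=227.2
Marker side s = 0.209 m; corners in marker frame (Z=0):
  M0 = (-0.1045, +0.1045, 0)
  M1 = (+0.1045, +0.1045, 0)
  M2 = (+0.1045, -0.1045, 0)
  M3 = (-0.1045, -0.1045, 0)
Detected image corners:
  c0 = (288.468264, 401.756752) px
  c1 = (390.438329, 393.160512) px
  c2 = (377.503294, 304.555655) px
  c3 = (271.814147, 314.946366) px
Planar DLT: solve 8×8 A·h = b for H (H[2,2]=1):
  H  [+470.67661 +131.46595 +331.77319]
  H  [-72.97129 +484.15751 +354.48000]
  H  [-0.07814 +0.18252 +1.00000]
B = K⁻¹H; ‖b₁‖=0.793235, ‖b₂‖=0.793235; λ = 2/(‖b₁‖+‖b₂‖) = 1.260660, sign → tz>0 ⇒ λ=+1.260660
r₁ = λ·B[:,0] = (+0.98786,-0.12012,-0.09850); r₂ = λ·B[:,1] = (+0.14005,+0.96304,+0.23009)
r₃ = r₁×r₂ = (+0.06722,-0.24109,+0.96817); SVD([r₁ r₂ r₃]) → R = UVᵀ:
  R  [+0.98786 +0.14005 +0.06722]
  R  [-0.12012 +0.96304 -0.24109]
  R  [-0.09850 +0.23009 +0.96817]
t = (-0.00522, +0.27689, +1.26066) m
tr R = 2.919070; θ = arccos((tr R − 1)/2) = 0.285451 rad = 16.355°
axis k = ((R−Rᵀ)₃₂, (R−Rᵀ)₁₃, (R−Rᵀ)₂₁) / (2 sinθ) = (+0.836652, +0.294274, -0.461971)
rvec = θ·k = (+0.238823, +0.084001, -0.131870)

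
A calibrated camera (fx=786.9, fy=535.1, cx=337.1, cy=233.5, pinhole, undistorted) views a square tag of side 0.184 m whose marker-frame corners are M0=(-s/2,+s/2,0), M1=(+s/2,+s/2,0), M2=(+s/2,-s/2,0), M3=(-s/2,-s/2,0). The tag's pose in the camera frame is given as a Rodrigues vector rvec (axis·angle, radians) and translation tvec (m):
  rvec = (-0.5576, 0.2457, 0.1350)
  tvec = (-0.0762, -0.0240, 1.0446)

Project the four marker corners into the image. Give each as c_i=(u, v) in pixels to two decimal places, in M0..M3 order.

c0=(196.71, 258.52) c1=(332.71, 265.86) c2=(359.25, 185.43) c3=(233.44, 182.24)

Intrinsics K: fx=786.9, fy=535.1, cx=337.1, cy=233.5
Marker side s = 0.184 m; corners in marker frame (Z=0):
  M0 = (-0.0920, +0.0920, 0)
  M1 = (+0.0920, +0.0920, 0)
  M2 = (+0.0920, -0.0920, 0)
  M3 = (-0.0920, -0.0920, 0)
rvec = (-0.5576, 0.2457, 0.1350), |rvec| = θ = 0.62411 rad = 35.759°
Rodrigues: sinθ=0.58437, 1−cosθ=0.18852; R = I + sinθ·[k]× + (1−cosθ)·[k]×²:
    [+0.96196 -0.19271 +0.19363]
    [+0.06010 +0.84070 +0.53815]
    [-0.26649 -0.50605 +0.82031]
t = (-0.0762, -0.0240, 1.0446) m
M0: Pc = R·M0+t = (-0.18243, +0.04782, +1.02256); u = 786.9·(-0.18243)/1.02256 + 337.1 = 196.7131, v = 535.1·(+0.04782)/1.02256 + 233.5 = 258.5215
M1: Pc = R·M1+t = (-0.00543, +0.05887, +0.97353); u = 786.9·(-0.00543)/0.97353 + 337.1 = 332.7118, v = 535.1·(+0.05887)/0.97353 + 233.5 = 265.8600
M2: Pc = R·M2+t = (+0.03003, -0.09582, +1.06664); u = 786.9·(+0.03003)/1.06664 + 337.1 = 359.2543, v = 535.1·(-0.09582)/1.06664 + 233.5 = 185.4323
M3: Pc = R·M3+t = (-0.14697, -0.10687, +1.11567); u = 786.9·(-0.14697)/1.11567 + 337.1 = 233.4392, v = 535.1·(-0.10687)/1.11567 + 233.5 = 182.2412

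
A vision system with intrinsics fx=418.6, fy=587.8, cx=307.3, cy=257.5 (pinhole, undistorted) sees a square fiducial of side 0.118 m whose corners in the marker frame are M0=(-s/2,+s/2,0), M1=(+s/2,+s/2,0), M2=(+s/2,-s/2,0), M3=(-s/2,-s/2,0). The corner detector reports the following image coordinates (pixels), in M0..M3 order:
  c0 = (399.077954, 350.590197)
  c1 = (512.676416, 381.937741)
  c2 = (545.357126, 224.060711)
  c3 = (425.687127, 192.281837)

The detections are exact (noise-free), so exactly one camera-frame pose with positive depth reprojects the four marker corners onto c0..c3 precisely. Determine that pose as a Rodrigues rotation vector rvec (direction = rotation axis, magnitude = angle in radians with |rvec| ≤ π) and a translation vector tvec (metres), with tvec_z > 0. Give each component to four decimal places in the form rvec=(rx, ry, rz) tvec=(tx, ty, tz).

rvec=(0.1768, 0.0430, 0.1882) tvec=(0.1634, 0.0226, 0.4202)

Intrinsics K: fx=418.6, fy=587.8, cx=307.3, cy=257.5
Marker side s = 0.118 m; corners in marker frame (Z=0):
  M0 = (-0.0590, +0.0590, 0)
  M1 = (+0.0590, +0.0590, 0)
  M2 = (+0.0590, -0.0590, 0)
  M3 = (-0.0590, -0.0590, 0)
Detected image corners:
  c0 = (399.077954, 350.590197) px
  c1 = (512.676416, 381.937741) px
  c2 = (545.357126, 224.060711) px
  c3 = (425.687127, 192.281837) px
Planar DLT: solve 8×8 A·h = b for H (H[2,2]=1):
  H  [+958.68219 -50.87904 +470.11490]
  H  [+249.68372 +1461.96973 +289.14421]
  H  [-0.06182 +0.42544 +1.00000]
B = K⁻¹H; ‖b₁‖=2.379703, ‖b₂‖=2.379703; λ = 2/(‖b₁‖+‖b₂‖) = 0.420220, sign → tz>0 ⇒ λ=+0.420220
r₁ = λ·B[:,0] = (+0.98146,+0.18988,-0.02598); r₂ = λ·B[:,1] = (-0.18232,+0.96685,+0.17878)
r₃ = r₁×r₂ = (+0.05906,-0.17073,+0.98355); SVD([r₁ r₂ r₃]) → R = UVᵀ:
  R  [+0.98146 -0.18232 +0.05906]
  R  [+0.18988 +0.96685 -0.17073]
  R  [-0.02598 +0.17878 +0.98355]
t = (+0.16345, +0.02262, +0.42022) m
tr R = 2.931859; θ = arccos((tr R − 1)/2) = 0.261785 rad = 14.999°
axis k = ((R−Rᵀ)₃₂, (R−Rᵀ)₁₃, (R−Rᵀ)₂₁) / (2 sinθ) = (+0.675234, +0.164293, +0.719073)
rvec = θ·k = (+0.176767, +0.043009, +0.188243)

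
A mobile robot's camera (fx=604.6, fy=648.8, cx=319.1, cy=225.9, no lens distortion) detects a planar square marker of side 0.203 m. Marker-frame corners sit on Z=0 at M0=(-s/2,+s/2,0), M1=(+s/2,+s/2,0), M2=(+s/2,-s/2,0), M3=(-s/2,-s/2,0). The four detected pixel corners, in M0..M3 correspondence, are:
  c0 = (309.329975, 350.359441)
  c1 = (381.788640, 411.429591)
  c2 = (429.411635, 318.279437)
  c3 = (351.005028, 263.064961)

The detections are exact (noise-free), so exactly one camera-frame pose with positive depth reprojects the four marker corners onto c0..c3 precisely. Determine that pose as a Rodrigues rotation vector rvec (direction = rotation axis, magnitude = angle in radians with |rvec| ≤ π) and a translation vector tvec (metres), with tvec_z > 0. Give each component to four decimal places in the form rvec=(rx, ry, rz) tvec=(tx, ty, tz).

Intrinsics K: fx=604.6, fy=648.8, cx=319.1, cy=225.9
Marker side s = 0.203 m; corners in marker frame (Z=0):
  M0 = (-0.1015, +0.1015, 0)
  M1 = (+0.1015, +0.1015, 0)
  M2 = (+0.1015, -0.1015, 0)
  M3 = (-0.1015, -0.1015, 0)
Detected image corners:
  c0 = (309.329975, 350.359441) px
  c1 = (381.788640, 411.429591) px
  c2 = (429.411635, 318.279437) px
  c3 = (351.005028, 263.064961) px
Planar DLT: solve 8×8 A·h = b for H (H[2,2]=1):
  H  [+219.57259 -166.28839 +365.97744]
  H  [+148.06990 +492.25634 +335.22598]
  H  [-0.41264 +0.14419 +1.00000]
B = K⁻¹H; ‖b₁‖=0.803792, ‖b₂‖=0.803792; λ = 2/(‖b₁‖+‖b₂‖) = 1.244103, sign → tz>0 ⇒ λ=+1.244103
r₁ = λ·B[:,0] = (+0.72277,+0.46267,-0.51336); r₂ = λ·B[:,1] = (-0.43685,+0.88147,+0.17938)
r₃ = r₁×r₂ = (+0.53551,+0.09461,+0.83921); SVD([r₁ r₂ r₃]) → R = UVᵀ:
  R  [+0.72277 -0.43685 +0.53551]
  R  [+0.46267 +0.88147 +0.09461]
  R  [-0.51336 +0.17938 +0.83921]
t = (+0.09646, +0.20964, +1.24410) m
tr R = 2.443447; θ = arccos((tr R − 1)/2) = 0.764507 rad = 43.803°
axis k = ((R−Rᵀ)₃₂, (R−Rᵀ)₁₃, (R−Rᵀ)₂₁) / (2 sinθ) = (+0.061235, +0.757655, +0.649776)
rvec = θ·k = (+0.046815, +0.579233, +0.496759)

rvec=(0.0468, 0.5792, 0.4968) tvec=(0.0965, 0.2096, 1.2441)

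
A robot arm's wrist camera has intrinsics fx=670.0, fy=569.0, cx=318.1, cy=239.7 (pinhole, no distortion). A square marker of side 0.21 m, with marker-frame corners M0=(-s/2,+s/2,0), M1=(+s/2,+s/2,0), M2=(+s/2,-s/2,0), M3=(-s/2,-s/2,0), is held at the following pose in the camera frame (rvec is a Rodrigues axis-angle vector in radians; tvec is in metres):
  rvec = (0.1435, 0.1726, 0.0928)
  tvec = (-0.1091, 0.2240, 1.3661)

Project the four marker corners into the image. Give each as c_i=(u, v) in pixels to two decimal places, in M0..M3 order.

Intrinsics K: fx=670.0, fy=569.0, cx=318.1, cy=239.7
Marker side s = 0.21 m; corners in marker frame (Z=0):
  M0 = (-0.1050, +0.1050, 0)
  M1 = (+0.1050, +0.1050, 0)
  M2 = (+0.1050, -0.1050, 0)
  M3 = (-0.1050, -0.1050, 0)
rvec = (0.1435, 0.1726, 0.0928), |rvec| = θ = 0.24289 rad = 13.916°
Rodrigues: sinθ=0.24051, 1−cosθ=0.02935; R = I + sinθ·[k]× + (1−cosθ)·[k]×²:
    [+0.98089 -0.07957 +0.17753]
    [+0.10421 +0.98547 -0.13412]
    [-0.16428 +0.15006 +0.97493]
t = (-0.1091, 0.2240, 1.3661) m
M0: Pc = R·M0+t = (-0.22045, +0.31653, +1.39911); u = 670.0·(-0.22045)/1.39911 + 318.1 = 212.5324, v = 569.0·(+0.31653)/1.39911 + 239.7 = 368.4298
M1: Pc = R·M1+t = (-0.01446, +0.33842, +1.36461); u = 670.0·(-0.01446)/1.36461 + 318.1 = 311.0000, v = 569.0·(+0.33842)/1.36461 + 239.7 = 380.8096
M2: Pc = R·M2+t = (+0.00225, +0.13147, +1.33309); u = 670.0·(+0.00225)/1.33309 + 318.1 = 319.2300, v = 569.0·(+0.13147)/1.33309 + 239.7 = 295.8141
M3: Pc = R·M3+t = (-0.20374, +0.10958, +1.36759); u = 670.0·(-0.20374)/1.36759 + 318.1 = 218.2857, v = 569.0·(+0.10958)/1.36759 + 239.7 = 285.2932

c0=(212.53, 368.43) c1=(311.00, 380.81) c2=(319.23, 295.81) c3=(218.29, 285.29)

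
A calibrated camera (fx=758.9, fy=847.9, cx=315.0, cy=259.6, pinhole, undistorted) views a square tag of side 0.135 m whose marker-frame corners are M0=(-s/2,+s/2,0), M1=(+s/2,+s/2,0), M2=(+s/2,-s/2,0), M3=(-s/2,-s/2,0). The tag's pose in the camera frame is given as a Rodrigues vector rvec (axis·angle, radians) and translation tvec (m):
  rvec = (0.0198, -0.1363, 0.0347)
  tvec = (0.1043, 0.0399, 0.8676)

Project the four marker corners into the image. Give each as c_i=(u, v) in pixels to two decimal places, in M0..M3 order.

Intrinsics K: fx=758.9, fy=847.9, cx=315.0, cy=259.6
Marker side s = 0.135 m; corners in marker frame (Z=0):
  M0 = (-0.0675, +0.0675, 0)
  M1 = (+0.0675, +0.0675, 0)
  M2 = (+0.0675, -0.0675, 0)
  M3 = (-0.0675, -0.0675, 0)
rvec = (0.0198, -0.1363, 0.0347), |rvec| = θ = 0.14203 rad = 8.138°
Rodrigues: sinθ=0.14156, 1−cosθ=0.01007; R = I + sinθ·[k]× + (1−cosθ)·[k]×²:
    [+0.99013 -0.03593 -0.13550]
    [+0.03324 +0.99920 -0.02209]
    [+0.13619 +0.01737 +0.99053]
t = (0.1043, 0.0399, 0.8676) m
M0: Pc = R·M0+t = (+0.03504, +0.10510, +0.85958); u = 758.9·(+0.03504)/0.85958 + 315.0 = 345.9369, v = 847.9·(+0.10510)/0.85958 + 259.6 = 363.2746
M1: Pc = R·M1+t = (+0.16871, +0.10959, +0.87797); u = 758.9·(+0.16871)/0.87797 + 315.0 = 460.8288, v = 847.9·(+0.10959)/0.87797 + 259.6 = 365.4369
M2: Pc = R·M2+t = (+0.17356, -0.02530, +0.87562); u = 758.9·(+0.17356)/0.87562 + 315.0 = 465.4235, v = 847.9·(-0.02530)/0.87562 + 259.6 = 235.0983
M3: Pc = R·M3+t = (+0.03989, -0.02979, +0.85723); u = 758.9·(+0.03989)/0.85723 + 315.0 = 350.3158, v = 847.9·(-0.02979)/0.85723 + 259.6 = 230.1347

c0=(345.94, 363.27) c1=(460.83, 365.44) c2=(465.42, 235.10) c3=(350.32, 230.13)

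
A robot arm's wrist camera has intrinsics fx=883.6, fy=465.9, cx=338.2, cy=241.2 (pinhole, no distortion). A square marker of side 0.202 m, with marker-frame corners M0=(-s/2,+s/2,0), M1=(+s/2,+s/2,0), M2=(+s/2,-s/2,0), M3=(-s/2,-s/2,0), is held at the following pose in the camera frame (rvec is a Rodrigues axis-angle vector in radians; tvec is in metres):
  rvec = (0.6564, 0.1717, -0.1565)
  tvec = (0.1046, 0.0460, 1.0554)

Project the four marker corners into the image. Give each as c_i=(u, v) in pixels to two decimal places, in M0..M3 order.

Intrinsics K: fx=883.6, fy=465.9, cx=338.2, cy=241.2
Marker side s = 0.202 m; corners in marker frame (Z=0):
  M0 = (-0.1010, +0.1010, 0)
  M1 = (+0.1010, +0.1010, 0)
  M2 = (+0.1010, -0.1010, 0)
  M3 = (-0.1010, -0.1010, 0)
rvec = (0.6564, 0.1717, -0.1565), |rvec| = θ = 0.69630 rad = 39.895°
Rodrigues: sinθ=0.64138, 1−cosθ=0.23278; R = I + sinθ·[k]× + (1−cosθ)·[k]×²:
    [+0.97409 +0.19827 +0.10884]
    [-0.09005 +0.78137 -0.61753]
    [-0.20748 +0.59173 +0.77898]
t = (0.1046, 0.0460, 1.0554) m
M0: Pc = R·M0+t = (+0.02624, +0.13401, +1.13612); u = 883.6·(+0.02624)/1.13612 + 338.2 = 358.6096, v = 465.9·(+0.13401)/1.13612 + 241.2 = 296.1562
M1: Pc = R·M1+t = (+0.22301, +0.11582, +1.09421); u = 883.6·(+0.22301)/1.09421 + 338.2 = 518.2842, v = 465.9·(+0.11582)/1.09421 + 241.2 = 290.5165
M2: Pc = R·M2+t = (+0.18296, -0.04201, +0.97468); u = 883.6·(+0.18296)/0.97468 + 338.2 = 504.0609, v = 465.9·(-0.04201)/0.97468 + 241.2 = 221.1175
M3: Pc = R·M3+t = (-0.01381, -0.02382, +1.01659); u = 883.6·(-0.01381)/1.01659 + 338.2 = 326.1985, v = 465.9·(-0.02382)/1.01659 + 241.2 = 230.2814

c0=(358.61, 296.16) c1=(518.28, 290.52) c2=(504.06, 221.12) c3=(326.20, 230.28)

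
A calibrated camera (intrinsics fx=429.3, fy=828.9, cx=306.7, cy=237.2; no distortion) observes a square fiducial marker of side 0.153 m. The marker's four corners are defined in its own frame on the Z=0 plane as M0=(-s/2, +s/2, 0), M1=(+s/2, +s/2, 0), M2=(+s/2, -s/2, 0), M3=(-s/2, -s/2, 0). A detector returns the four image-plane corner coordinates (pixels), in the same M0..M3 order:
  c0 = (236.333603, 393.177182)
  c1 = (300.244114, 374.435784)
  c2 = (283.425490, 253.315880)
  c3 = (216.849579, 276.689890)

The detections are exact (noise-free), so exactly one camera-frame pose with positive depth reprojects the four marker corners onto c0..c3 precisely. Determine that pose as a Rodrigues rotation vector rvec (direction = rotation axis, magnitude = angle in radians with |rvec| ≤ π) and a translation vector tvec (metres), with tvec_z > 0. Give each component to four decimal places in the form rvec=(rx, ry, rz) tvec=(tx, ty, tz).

rvec=(0.3328, 0.1586, -0.2097) tvec=(-0.1059, 0.1020, 0.9520)

Intrinsics K: fx=429.3, fy=828.9, cx=306.7, cy=237.2
Marker side s = 0.153 m; corners in marker frame (Z=0):
  M0 = (-0.0765, +0.0765, 0)
  M1 = (+0.0765, +0.0765, 0)
  M2 = (+0.0765, -0.0765, 0)
  M3 = (-0.0765, -0.0765, 0)
Detected image corners:
  c0 = (236.333603, 393.177182) px
  c1 = (300.244114, 374.435784) px
  c2 = (283.425490, 253.315880) px
  c3 = (216.849579, 276.689890) px
Planar DLT: solve 8×8 A·h = b for H (H[2,2]=1):
  H  [+374.94418 +202.24483 +258.94321]
  H  [-201.42016 +880.73622 +326.02741]
  H  [-0.19778 +0.32204 +1.00000]
B = K⁻¹H; ‖b₁‖=1.050450, ‖b₂‖=1.050450; λ = 2/(‖b₁‖+‖b₂‖) = 0.951973, sign → tz>0 ⇒ λ=+0.951973
r₁ = λ·B[:,0] = (+0.96595,-0.17745,-0.18828); r₂ = λ·B[:,1] = (+0.22946,+0.92378,+0.30657)
r₃ = r₁×r₂ = (+0.11953,-0.33934,+0.93304); SVD([r₁ r₂ r₃]) → R = UVᵀ:
  R  [+0.96595 +0.22946 +0.11953]
  R  [-0.17745 +0.92378 -0.33934]
  R  [-0.18828 +0.30657 +0.93304]
t = (-0.10590, +0.10202, +0.95197) m
tr R = 2.822767; θ = arccos((tr R − 1)/2) = 0.424163 rad = 24.303°
axis k = ((R−Rᵀ)₃₂, (R−Rᵀ)₁₃, (R−Rᵀ)₂₁) / (2 sinθ) = (+0.784714, +0.373960, -0.494346)
rvec = θ·k = (+0.332846, +0.158620, -0.209683)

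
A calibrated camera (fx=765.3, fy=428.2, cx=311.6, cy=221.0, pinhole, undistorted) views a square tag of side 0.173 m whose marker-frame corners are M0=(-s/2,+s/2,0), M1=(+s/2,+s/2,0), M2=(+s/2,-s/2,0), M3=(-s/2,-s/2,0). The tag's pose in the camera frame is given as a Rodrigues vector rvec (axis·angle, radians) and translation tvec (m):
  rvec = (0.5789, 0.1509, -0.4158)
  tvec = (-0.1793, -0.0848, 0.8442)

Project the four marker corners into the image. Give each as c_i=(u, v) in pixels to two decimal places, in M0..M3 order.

Intrinsics K: fx=765.3, fy=428.2, cx=311.6, cy=221.0
Marker side s = 0.173 m; corners in marker frame (Z=0):
  M0 = (-0.0865, +0.0865, 0)
  M1 = (+0.0865, +0.0865, 0)
  M2 = (+0.0865, -0.0865, 0)
  M3 = (-0.0865, -0.0865, 0)
rvec = (0.5789, 0.1509, -0.4158), |rvec| = θ = 0.72855 rad = 41.743°
Rodrigues: sinθ=0.66579, 1−cosθ=0.25386; R = I + sinθ·[k]× + (1−cosθ)·[k]×²:
    [+0.90642 +0.42176 +0.02278]
    [-0.33820 +0.75703 -0.55904]
    [-0.25302 +0.49902 +0.82883]
t = (-0.1793, -0.0848, 0.8442) m
M0: Pc = R·M0+t = (-0.22122, +0.00994, +0.90925); u = 765.3·(-0.22122)/0.90925 + 311.6 = 125.4007, v = 428.2·(+0.00994)/0.90925 + 221.0 = 225.6799
M1: Pc = R·M1+t = (-0.06441, -0.04857, +0.86548); u = 765.3·(-0.06441)/0.86548 + 311.6 = 254.6434, v = 428.2·(-0.04857)/0.86548 + 221.0 = 196.9692
M2: Pc = R·M2+t = (-0.13738, -0.17954, +0.77915); u = 765.3·(-0.13738)/0.77915 + 311.6 = 176.6648, v = 428.2·(-0.17954)/0.77915 + 221.0 = 122.3307
M3: Pc = R·M3+t = (-0.29419, -0.12103, +0.82292); u = 765.3·(-0.29419)/0.82292 + 311.6 = 38.0114, v = 428.2·(-0.12103)/0.82292 + 221.0 = 158.0237

c0=(125.40, 225.68) c1=(254.64, 196.97) c2=(176.66, 122.33) c3=(38.01, 158.02)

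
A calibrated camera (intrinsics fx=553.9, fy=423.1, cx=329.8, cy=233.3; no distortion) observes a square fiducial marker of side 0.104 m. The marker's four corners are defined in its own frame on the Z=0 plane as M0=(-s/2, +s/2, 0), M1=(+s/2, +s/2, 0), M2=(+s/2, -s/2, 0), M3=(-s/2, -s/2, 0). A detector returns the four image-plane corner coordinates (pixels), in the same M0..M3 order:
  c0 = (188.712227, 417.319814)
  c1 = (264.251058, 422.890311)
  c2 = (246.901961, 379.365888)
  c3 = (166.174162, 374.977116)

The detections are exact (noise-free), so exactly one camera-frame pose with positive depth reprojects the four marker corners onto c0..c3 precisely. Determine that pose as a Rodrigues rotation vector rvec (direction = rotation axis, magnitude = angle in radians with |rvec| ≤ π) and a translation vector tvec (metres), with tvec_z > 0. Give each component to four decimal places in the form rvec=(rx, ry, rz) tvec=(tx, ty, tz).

Intrinsics K: fx=553.9, fy=423.1, cx=329.8, cy=233.3
Marker side s = 0.104 m; corners in marker frame (Z=0):
  M0 = (-0.0520, +0.0520, 0)
  M1 = (+0.0520, +0.0520, 0)
  M2 = (+0.0520, -0.0520, 0)
  M3 = (-0.0520, -0.0520, 0)
Detected image corners:
  c0 = (188.712227, 417.319814) px
  c1 = (264.251058, 422.890311) px
  c2 = (246.901961, 379.365888) px
  c3 = (166.174162, 374.977116) px
Planar DLT: solve 8×8 A·h = b for H (H[2,2]=1):
  H  [+674.76354 +349.76604 +216.17808]
  H  [-91.05157 +702.79725 +399.40537]
  H  [-0.34906 +0.72767 +1.00000]
B = K⁻¹H; ‖b₁‖=1.468313, ‖b₂‖=1.468313; λ = 2/(‖b₁‖+‖b₂‖) = 0.681054, sign → tz>0 ⇒ λ=+0.681054
r₁ = λ·B[:,0] = (+0.97121,-0.01548,-0.23773); r₂ = λ·B[:,1] = (+0.13498,+0.85801,+0.49558)
r₃ = r₁×r₂ = (+0.19630,-0.51340,+0.83539); SVD([r₁ r₂ r₃]) → R = UVᵀ:
  R  [+0.97121 +0.13498 +0.19630]
  R  [-0.01548 +0.85801 -0.51340]
  R  [-0.23773 +0.49558 +0.83539]
t = (-0.13971, +0.26738, +0.68105) m
tr R = 2.664610; θ = arccos((tr R − 1)/2) = 0.587543 rad = 33.664°
axis k = ((R−Rᵀ)₃₂, (R−Rᵀ)₁₃, (R−Rᵀ)₂₁) / (2 sinθ) = (+0.910116, +0.391497, -0.135717)
rvec = θ·k = (+0.534732, +0.230021, -0.079740)

rvec=(0.5347, 0.2300, -0.0797) tvec=(-0.1397, 0.2674, 0.6811)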